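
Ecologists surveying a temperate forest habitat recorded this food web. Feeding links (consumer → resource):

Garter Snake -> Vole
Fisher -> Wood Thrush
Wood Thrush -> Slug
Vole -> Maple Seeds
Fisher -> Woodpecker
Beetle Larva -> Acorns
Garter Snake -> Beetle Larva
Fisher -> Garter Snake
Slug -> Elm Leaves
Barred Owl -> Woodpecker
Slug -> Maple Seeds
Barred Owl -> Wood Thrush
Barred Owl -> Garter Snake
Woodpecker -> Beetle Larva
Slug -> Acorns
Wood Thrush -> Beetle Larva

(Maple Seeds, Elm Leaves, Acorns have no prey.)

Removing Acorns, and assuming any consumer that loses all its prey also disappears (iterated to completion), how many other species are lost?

2

Remove Acorns.
Round 1: Beetle Larva (all prey gone) → extinct.
Round 2: Woodpecker (all prey gone) → extinct.
No further losses. Total secondary extinctions: 2.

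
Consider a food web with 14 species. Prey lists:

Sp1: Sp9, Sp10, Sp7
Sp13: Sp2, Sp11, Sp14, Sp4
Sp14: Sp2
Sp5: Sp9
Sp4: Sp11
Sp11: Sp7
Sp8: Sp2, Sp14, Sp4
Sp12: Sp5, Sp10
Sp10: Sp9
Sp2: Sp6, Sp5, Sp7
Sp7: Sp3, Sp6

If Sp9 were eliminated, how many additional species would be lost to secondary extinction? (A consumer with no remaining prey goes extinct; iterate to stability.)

3

Remove Sp9.
Round 1: Sp5 (all prey gone), Sp10 (all prey gone) → extinct.
Round 2: Sp12 (all prey gone) → extinct.
No further losses. Total secondary extinctions: 3.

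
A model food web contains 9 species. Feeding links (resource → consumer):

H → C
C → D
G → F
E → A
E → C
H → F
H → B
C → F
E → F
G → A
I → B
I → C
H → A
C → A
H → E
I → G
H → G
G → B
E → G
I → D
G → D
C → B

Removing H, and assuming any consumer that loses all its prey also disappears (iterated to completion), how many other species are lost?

Remove H.
Round 1: E (all prey gone) → extinct.
No further losses. Total secondary extinctions: 1.

1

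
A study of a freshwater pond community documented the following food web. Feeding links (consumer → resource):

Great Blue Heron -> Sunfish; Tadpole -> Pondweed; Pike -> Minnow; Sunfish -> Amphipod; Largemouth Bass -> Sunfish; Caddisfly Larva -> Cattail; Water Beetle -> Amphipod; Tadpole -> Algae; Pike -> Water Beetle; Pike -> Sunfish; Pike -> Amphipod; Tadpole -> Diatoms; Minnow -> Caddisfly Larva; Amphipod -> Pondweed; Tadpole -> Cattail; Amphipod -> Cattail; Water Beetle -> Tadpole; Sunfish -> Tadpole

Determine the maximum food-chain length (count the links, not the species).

One longest chain: Algae → Tadpole → Water Beetle → Pike.
It has 4 species and 3 links.

3 links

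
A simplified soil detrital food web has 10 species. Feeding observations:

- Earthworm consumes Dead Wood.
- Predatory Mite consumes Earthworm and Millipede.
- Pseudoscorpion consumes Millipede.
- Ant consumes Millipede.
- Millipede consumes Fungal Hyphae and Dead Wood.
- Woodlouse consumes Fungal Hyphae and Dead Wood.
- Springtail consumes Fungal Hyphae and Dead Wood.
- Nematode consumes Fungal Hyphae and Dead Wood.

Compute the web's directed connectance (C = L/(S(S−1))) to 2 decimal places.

C = 0.14

The web has S = 10 species and L = 13 feeding links.
C = L / (S(S−1)) = 13 / 90 = 0.1444 ≈ 0.14.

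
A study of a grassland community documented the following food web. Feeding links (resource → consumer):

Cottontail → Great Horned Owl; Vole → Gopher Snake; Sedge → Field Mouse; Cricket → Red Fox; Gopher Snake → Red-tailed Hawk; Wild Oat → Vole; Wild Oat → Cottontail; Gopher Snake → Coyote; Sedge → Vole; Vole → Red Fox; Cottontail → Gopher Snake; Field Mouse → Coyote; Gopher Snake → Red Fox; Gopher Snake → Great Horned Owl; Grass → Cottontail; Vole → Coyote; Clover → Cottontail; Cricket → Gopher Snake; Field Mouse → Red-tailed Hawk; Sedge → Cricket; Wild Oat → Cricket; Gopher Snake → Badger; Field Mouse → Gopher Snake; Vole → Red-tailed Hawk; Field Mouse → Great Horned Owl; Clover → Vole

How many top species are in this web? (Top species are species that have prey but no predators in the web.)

5

Top species (has prey, but nothing eats it): Red Fox, Red-tailed Hawk, Badger, Great Horned Owl, Coyote.
Count: 5.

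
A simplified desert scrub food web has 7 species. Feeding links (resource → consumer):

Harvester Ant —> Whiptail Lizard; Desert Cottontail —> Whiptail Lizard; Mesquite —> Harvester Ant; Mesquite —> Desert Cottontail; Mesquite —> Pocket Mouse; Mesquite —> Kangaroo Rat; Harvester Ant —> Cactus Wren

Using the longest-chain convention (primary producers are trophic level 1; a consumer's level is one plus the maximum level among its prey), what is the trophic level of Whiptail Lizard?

Mesquite is a producer → level 1.
Harvester Ant eats Mesquite → level 2.
Whiptail Lizard eats Harvester Ant (level 2); other prey at levels: Desert Cottontail 2 → level 3.

Trophic level 3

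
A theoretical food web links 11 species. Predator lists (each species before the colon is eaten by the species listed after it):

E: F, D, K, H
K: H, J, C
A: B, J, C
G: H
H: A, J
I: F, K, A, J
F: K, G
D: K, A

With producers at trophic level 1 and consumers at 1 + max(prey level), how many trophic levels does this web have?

Producers (level 1): E, I.
E → F → K → H → A → B gives B level 6.
No species has a prey at level 6, so no species reaches level 7.

6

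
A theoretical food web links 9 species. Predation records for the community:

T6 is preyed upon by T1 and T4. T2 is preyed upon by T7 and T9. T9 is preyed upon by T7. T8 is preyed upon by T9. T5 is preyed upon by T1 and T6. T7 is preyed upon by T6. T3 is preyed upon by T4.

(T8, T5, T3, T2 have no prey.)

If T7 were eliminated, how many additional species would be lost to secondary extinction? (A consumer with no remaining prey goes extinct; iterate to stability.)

0

Remove T7.
Every predator of it retains at least one other prey: T6 still has T5.
No consumer loses all prey, so no secondary extinctions occur.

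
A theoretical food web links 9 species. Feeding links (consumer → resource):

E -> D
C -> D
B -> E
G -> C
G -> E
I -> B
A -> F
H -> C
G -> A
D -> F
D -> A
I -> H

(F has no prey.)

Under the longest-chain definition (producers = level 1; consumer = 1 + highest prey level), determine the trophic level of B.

Trophic level 5

F is a producer → level 1.
A eats F → level 2.
D eats A (level 2); other prey at levels: F 1 → level 3.
E eats D → level 4.
B eats E → level 5.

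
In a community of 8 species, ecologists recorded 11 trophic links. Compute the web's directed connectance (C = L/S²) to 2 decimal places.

C = 0.17

The web has S = 8 species and L = 11 feeding links.
C = L / S² = 11 / 64 = 0.1719 ≈ 0.17.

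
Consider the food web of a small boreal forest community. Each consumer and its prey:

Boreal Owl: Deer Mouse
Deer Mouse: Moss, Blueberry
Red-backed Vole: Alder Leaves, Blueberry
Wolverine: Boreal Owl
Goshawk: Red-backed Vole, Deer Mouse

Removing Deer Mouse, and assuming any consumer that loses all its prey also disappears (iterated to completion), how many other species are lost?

2

Remove Deer Mouse.
Round 1: Boreal Owl (all prey gone) → extinct.
Round 2: Wolverine (all prey gone) → extinct.
No further losses. Total secondary extinctions: 2.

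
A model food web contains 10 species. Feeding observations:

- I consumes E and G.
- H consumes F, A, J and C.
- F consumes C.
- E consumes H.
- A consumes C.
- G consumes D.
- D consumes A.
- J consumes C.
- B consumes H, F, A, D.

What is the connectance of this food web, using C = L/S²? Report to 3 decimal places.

The web has S = 10 species and L = 16 feeding links.
C = L / S² = 16 / 100 = 0.1600 ≈ 0.160.

C = 0.160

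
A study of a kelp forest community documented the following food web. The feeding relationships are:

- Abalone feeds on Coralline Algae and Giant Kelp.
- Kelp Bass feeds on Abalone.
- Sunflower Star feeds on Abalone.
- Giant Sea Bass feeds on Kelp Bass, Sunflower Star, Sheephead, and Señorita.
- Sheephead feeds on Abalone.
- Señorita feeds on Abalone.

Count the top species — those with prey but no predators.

1

Top species (has prey, but nothing eats it): Giant Sea Bass.
Count: 1.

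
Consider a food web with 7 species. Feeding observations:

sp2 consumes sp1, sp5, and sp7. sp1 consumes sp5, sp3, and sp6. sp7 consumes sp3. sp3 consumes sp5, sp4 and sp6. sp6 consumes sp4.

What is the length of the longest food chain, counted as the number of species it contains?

5 species

One longest chain: sp4 → sp6 → sp3 → sp1 → sp2.
It has 5 species and 4 links.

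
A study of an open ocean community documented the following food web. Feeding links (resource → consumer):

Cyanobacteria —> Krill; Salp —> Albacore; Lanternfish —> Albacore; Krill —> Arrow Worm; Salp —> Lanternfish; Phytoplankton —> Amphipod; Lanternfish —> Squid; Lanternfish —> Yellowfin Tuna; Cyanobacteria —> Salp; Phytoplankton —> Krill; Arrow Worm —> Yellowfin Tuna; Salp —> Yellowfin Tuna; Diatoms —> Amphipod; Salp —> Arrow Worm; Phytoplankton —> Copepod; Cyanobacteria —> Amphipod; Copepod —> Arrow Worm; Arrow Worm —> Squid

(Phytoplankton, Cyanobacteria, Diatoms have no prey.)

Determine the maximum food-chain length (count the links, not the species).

3 links

One longest chain: Cyanobacteria → Salp → Lanternfish → Yellowfin Tuna.
It has 4 species and 3 links.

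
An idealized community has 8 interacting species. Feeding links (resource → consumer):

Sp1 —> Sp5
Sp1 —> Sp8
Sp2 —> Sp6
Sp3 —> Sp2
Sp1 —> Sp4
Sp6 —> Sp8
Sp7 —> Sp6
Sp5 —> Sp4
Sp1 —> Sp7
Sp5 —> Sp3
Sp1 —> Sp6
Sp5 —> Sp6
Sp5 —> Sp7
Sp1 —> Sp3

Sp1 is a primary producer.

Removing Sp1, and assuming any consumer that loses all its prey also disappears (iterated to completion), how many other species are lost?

7

Remove Sp1.
Round 1: Sp5 (all prey gone) → extinct.
Round 2: Sp4 (all prey gone), Sp3 (all prey gone), Sp7 (all prey gone) → extinct.
Round 3: Sp2 (all prey gone) → extinct.
Round 4: Sp6 (all prey gone) → extinct.
Round 5: Sp8 (all prey gone) → extinct.
No further losses. Total secondary extinctions: 7.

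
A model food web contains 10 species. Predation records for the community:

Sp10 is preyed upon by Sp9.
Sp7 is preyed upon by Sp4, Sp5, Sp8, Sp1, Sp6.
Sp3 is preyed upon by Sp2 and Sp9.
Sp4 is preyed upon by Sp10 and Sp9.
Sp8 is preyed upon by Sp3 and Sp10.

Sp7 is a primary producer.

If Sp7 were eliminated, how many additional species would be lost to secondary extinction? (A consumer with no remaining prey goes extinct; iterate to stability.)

Remove Sp7.
Round 1: Sp6 (all prey gone), Sp1 (all prey gone), Sp8 (all prey gone), Sp5 (all prey gone), Sp4 (all prey gone) → extinct.
Round 2: Sp3 (all prey gone), Sp10 (all prey gone) → extinct.
Round 3: Sp2 (all prey gone), Sp9 (all prey gone) → extinct.
No further losses. Total secondary extinctions: 9.

9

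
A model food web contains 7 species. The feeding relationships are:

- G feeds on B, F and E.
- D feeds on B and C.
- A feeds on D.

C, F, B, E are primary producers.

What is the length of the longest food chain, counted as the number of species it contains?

3 species

One longest chain: C → D → A.
It has 3 species and 2 links.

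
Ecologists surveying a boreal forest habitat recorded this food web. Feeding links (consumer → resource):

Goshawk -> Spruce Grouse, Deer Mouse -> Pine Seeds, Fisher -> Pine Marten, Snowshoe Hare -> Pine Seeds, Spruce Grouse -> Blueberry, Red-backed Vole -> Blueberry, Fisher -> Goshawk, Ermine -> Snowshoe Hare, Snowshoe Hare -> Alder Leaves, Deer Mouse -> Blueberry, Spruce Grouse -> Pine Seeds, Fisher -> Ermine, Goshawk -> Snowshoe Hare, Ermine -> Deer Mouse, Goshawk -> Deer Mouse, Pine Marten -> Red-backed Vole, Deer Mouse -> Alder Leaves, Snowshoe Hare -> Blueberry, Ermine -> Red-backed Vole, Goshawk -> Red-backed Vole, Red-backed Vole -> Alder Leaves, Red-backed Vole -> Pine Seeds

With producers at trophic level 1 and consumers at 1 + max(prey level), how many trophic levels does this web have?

4

Producers (level 1): Pine Seeds, Blueberry, Alder Leaves.
Pine Seeds → Deer Mouse → Ermine → Fisher gives Fisher level 4.
No species has a prey at level 4, so no species reaches level 5.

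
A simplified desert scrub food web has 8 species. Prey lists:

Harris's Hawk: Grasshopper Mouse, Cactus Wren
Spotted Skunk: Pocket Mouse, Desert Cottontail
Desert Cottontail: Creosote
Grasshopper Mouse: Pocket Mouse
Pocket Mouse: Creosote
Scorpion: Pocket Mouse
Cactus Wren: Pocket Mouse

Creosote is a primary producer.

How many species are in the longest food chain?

One longest chain: Creosote → Pocket Mouse → Grasshopper Mouse → Harris's Hawk.
It has 4 species and 3 links.

4 species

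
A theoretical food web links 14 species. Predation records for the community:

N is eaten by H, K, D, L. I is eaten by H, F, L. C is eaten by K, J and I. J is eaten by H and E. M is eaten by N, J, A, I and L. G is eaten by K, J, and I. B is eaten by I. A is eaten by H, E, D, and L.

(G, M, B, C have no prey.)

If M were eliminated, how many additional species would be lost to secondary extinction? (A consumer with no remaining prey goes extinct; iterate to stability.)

3

Remove M.
Round 1: N (all prey gone), A (all prey gone) → extinct.
Round 2: D (all prey gone) → extinct.
No further losses. Total secondary extinctions: 3.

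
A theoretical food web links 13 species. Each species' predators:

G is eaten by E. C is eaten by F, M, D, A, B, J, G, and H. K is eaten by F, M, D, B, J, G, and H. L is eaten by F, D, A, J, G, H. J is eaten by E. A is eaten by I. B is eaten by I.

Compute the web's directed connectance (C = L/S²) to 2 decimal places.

The web has S = 13 species and L = 25 feeding links.
C = L / S² = 25 / 169 = 0.1479 ≈ 0.15.

C = 0.15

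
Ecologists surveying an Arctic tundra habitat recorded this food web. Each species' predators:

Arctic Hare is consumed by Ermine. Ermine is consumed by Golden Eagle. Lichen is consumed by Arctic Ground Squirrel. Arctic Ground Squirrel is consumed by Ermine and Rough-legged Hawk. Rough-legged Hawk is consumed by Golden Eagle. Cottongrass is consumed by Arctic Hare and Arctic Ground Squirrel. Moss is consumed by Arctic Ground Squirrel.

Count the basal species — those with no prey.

Basal species (no prey listed): Lichen, Cottongrass, Moss.
Count: 3.

3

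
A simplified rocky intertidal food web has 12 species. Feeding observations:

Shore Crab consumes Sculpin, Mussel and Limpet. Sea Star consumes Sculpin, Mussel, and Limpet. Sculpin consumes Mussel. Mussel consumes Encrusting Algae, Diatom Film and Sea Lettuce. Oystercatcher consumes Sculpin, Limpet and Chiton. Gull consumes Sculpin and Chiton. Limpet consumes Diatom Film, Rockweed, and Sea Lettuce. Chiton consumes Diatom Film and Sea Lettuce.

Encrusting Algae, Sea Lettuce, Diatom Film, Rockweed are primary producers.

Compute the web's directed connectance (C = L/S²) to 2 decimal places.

C = 0.14

The web has S = 12 species and L = 20 feeding links.
C = L / S² = 20 / 144 = 0.1389 ≈ 0.14.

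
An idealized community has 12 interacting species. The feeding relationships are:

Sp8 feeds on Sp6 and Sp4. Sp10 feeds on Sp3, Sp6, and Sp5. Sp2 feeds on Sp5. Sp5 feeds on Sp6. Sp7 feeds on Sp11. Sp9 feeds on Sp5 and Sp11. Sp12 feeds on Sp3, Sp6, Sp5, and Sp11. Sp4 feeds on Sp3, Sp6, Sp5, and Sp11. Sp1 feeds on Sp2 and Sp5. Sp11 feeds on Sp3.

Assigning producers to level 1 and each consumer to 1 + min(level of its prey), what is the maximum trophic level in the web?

Producers (level 1): Sp6, Sp3.
Following each consumer down to its lowest-level prey: Sp6 → Sp5 → Sp1 (levels 1 through 3).
All prey of Sp1 (Sp5 2, Sp2 3) are at level 2 or above, so Sp1 is at level 1 + 2 = 3.
Every consumer has at least one prey at level 2 or below, so none exceeds level 3.

3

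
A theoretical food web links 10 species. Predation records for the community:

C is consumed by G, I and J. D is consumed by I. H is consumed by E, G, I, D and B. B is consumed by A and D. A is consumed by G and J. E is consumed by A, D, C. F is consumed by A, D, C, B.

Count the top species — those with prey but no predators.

Top species (has prey, but nothing eats it): I, G, J.
Count: 3.

3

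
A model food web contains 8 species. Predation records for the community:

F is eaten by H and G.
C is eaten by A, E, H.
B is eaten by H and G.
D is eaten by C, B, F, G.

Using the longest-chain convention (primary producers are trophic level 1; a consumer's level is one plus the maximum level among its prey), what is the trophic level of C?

D is a producer → level 1.
C eats D → level 2.

Trophic level 2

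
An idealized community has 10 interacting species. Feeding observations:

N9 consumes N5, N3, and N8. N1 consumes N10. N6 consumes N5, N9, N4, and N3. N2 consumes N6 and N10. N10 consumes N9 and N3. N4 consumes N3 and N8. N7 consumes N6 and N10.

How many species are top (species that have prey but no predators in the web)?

Top species (has prey, but nothing eats it): N1, N2, N7.
Count: 3.

3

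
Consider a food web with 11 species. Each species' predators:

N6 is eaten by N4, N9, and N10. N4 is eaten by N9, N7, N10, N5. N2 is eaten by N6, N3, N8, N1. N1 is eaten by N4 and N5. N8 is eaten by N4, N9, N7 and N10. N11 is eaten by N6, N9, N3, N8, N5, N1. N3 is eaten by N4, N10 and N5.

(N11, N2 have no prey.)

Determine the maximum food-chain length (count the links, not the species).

3 links

One longest chain: N11 → N1 → N4 → N7.
It has 4 species and 3 links.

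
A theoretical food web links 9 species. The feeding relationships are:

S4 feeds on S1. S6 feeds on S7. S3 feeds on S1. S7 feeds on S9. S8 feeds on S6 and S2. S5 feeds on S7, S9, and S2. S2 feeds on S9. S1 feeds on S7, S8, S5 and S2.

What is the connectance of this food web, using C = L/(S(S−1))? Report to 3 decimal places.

C = 0.194

The web has S = 9 species and L = 14 feeding links.
C = L / (S(S−1)) = 14 / 72 = 0.1944 ≈ 0.194.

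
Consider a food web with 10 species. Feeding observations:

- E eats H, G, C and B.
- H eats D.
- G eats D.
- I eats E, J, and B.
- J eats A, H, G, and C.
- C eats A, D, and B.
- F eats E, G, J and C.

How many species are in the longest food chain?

One longest chain: D → H → J → F.
It has 4 species and 3 links.

4 species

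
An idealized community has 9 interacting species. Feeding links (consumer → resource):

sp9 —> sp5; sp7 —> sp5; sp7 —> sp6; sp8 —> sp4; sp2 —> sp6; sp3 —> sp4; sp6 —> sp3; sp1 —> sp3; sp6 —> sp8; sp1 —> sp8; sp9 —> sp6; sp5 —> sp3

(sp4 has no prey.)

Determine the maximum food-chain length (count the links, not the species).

One longest chain: sp4 → sp3 → sp6 → sp2.
It has 4 species and 3 links.

3 links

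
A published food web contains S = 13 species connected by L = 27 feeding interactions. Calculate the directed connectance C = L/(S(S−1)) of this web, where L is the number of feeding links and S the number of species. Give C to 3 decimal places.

C = 0.173

The web has S = 13 species and L = 27 feeding links.
C = L / (S(S−1)) = 27 / 156 = 0.1731 ≈ 0.173.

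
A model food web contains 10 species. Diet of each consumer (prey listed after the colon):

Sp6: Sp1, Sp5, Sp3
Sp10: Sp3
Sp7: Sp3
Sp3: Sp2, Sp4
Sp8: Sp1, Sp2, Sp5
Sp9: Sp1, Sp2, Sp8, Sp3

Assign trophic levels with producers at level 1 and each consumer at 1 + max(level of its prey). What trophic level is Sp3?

Sp2 is a producer → level 1.
Sp3 eats Sp2 (level 1); other prey at levels: Sp4 1 → level 2.

Trophic level 2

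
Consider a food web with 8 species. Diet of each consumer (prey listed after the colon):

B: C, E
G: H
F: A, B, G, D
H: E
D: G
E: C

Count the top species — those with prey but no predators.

Top species (has prey, but nothing eats it): F.
Count: 1.

1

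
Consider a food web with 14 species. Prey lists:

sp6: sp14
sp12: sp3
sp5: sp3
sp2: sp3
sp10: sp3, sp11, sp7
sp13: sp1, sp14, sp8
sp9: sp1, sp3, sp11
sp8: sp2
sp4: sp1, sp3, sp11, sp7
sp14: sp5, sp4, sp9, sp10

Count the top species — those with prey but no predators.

Top species (has prey, but nothing eats it): sp12, sp6, sp13.
Count: 3.

3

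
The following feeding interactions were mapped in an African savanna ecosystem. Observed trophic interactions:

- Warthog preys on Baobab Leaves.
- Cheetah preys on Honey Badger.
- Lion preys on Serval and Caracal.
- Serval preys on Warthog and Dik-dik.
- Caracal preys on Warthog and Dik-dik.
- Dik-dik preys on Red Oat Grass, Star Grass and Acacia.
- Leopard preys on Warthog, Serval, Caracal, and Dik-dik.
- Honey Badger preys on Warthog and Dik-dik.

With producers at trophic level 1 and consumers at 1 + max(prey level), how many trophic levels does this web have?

4

Producers (level 1): Baobab Leaves, Red Oat Grass, Acacia, Star Grass.
Red Oat Grass → Dik-dik → Serval → Leopard gives Leopard level 4.
No species has a prey at level 4, so no species reaches level 5.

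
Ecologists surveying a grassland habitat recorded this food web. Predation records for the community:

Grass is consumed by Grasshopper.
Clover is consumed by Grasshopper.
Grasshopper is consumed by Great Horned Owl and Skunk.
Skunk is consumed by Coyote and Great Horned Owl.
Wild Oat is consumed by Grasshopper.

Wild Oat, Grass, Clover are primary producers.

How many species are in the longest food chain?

4 species

One longest chain: Wild Oat → Grasshopper → Skunk → Coyote.
It has 4 species and 3 links.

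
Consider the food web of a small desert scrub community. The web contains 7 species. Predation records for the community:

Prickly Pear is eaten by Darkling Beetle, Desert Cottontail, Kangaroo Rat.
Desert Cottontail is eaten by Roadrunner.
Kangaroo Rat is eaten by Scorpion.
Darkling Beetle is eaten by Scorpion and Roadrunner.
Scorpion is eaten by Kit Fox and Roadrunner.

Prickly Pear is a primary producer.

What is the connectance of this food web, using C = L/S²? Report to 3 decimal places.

The web has S = 7 species and L = 9 feeding links.
C = L / S² = 9 / 49 = 0.1837 ≈ 0.184.

C = 0.184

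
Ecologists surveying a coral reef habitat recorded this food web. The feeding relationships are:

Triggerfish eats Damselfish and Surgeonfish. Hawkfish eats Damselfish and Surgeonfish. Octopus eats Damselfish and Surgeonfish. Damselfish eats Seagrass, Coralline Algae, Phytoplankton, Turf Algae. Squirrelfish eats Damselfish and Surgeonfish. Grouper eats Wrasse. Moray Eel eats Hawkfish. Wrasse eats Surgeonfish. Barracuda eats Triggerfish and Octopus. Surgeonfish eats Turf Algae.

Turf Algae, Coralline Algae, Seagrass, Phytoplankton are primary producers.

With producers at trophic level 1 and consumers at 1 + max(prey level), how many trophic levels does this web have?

4

Producers (level 1): Turf Algae, Coralline Algae, Seagrass, Phytoplankton.
Turf Algae → Surgeonfish → Hawkfish → Moray Eel gives Moray Eel level 4.
No species has a prey at level 4, so no species reaches level 5.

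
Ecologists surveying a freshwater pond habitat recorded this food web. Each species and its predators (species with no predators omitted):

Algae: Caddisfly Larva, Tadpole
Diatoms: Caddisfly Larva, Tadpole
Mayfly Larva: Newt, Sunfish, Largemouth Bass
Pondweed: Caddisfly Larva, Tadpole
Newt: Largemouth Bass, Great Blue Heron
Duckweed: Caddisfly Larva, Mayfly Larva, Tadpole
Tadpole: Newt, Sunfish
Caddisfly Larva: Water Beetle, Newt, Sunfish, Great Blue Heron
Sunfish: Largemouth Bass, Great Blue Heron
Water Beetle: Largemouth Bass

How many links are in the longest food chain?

3 links

One longest chain: Pondweed → Caddisfly Larva → Newt → Largemouth Bass.
It has 4 species and 3 links.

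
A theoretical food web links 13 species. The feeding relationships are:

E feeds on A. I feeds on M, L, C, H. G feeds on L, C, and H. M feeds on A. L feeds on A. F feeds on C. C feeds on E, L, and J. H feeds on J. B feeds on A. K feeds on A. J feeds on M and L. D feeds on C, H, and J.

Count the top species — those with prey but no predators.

Top species (has prey, but nothing eats it): B, K, F, D, I, G.
Count: 6.

6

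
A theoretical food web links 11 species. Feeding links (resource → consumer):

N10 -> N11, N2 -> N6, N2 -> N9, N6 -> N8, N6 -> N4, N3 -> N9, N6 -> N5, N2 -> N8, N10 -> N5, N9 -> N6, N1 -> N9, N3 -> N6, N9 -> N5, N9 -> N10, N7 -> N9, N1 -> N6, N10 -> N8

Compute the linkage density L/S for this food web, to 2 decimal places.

L/S = 1.55

There are L = 17 links among S = 11 species.
L/S = 17/11 = 1.5455 ≈ 1.55.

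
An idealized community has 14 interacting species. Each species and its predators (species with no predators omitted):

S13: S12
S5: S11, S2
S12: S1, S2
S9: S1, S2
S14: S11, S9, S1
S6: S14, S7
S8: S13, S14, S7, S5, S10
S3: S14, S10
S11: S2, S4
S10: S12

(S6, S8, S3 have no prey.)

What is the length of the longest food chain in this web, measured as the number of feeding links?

3 links

One longest chain: S6 → S14 → S9 → S1.
It has 4 species and 3 links.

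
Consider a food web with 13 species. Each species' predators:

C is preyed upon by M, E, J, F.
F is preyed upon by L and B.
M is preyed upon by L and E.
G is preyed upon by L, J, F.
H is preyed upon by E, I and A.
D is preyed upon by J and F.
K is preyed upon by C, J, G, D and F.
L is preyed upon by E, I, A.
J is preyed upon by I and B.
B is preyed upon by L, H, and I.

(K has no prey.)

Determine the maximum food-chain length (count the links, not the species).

5 links

One longest chain: K → D → F → B → L → I.
It has 6 species and 5 links.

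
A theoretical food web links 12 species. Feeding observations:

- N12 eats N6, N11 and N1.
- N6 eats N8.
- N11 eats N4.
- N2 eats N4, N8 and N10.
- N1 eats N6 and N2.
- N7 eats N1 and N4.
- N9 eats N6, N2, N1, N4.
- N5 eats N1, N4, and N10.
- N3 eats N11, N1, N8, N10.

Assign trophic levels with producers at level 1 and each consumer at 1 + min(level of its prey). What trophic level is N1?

N10 is a producer → level 1.
N2 eats N10 → level 2.
N1 eats N2 → level 3.
No prey of N1 is below level 2, so 3 is the minimum.

Trophic level 3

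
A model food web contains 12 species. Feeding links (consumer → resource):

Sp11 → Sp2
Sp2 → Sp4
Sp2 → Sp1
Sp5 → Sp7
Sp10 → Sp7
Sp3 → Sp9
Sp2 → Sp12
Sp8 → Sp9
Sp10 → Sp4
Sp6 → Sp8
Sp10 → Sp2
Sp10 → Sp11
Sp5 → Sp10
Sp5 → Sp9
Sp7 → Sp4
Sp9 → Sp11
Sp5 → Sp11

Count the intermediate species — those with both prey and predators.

6

Intermediate species (has both prey and predators): Sp2, Sp7, Sp11, Sp9, Sp10, Sp8.
Count: 6.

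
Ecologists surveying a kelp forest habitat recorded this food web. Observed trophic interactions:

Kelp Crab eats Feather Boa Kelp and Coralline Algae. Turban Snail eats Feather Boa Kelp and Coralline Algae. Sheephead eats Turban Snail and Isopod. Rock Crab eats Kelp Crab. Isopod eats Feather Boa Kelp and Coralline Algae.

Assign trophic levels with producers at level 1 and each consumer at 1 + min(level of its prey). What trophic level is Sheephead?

Feather Boa Kelp is a producer → level 1.
Isopod eats Feather Boa Kelp → level 2.
Sheephead eats Isopod → level 3.
No prey of Sheephead is below level 2, so 3 is the minimum.

Trophic level 3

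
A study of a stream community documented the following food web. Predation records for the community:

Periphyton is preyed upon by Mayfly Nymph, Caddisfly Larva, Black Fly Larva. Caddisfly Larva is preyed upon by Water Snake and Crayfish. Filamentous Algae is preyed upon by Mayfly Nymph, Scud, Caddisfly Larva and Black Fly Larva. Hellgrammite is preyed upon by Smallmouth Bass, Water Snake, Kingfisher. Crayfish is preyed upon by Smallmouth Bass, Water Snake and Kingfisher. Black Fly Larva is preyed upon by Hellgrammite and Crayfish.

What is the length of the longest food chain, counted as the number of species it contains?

One longest chain: Periphyton → Black Fly Larva → Hellgrammite → Smallmouth Bass.
It has 4 species and 3 links.

4 species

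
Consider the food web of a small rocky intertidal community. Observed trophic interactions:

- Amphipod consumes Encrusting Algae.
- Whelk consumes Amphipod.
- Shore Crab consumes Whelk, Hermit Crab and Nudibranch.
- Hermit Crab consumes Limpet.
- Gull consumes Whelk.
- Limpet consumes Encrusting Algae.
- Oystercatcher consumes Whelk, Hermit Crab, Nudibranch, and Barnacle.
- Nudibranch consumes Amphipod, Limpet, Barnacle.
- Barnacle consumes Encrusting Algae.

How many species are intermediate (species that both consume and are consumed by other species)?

Intermediate species (has both prey and predators): Amphipod, Limpet, Barnacle, Nudibranch, Whelk, Hermit Crab.
Count: 6.

6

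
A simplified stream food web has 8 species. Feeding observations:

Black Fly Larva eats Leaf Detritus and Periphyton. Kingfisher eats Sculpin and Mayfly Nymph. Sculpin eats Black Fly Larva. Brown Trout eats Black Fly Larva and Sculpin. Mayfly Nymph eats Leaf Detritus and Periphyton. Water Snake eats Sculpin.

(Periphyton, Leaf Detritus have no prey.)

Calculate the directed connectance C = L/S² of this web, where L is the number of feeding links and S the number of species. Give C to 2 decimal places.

C = 0.16

The web has S = 8 species and L = 10 feeding links.
C = L / S² = 10 / 64 = 0.1562 ≈ 0.16.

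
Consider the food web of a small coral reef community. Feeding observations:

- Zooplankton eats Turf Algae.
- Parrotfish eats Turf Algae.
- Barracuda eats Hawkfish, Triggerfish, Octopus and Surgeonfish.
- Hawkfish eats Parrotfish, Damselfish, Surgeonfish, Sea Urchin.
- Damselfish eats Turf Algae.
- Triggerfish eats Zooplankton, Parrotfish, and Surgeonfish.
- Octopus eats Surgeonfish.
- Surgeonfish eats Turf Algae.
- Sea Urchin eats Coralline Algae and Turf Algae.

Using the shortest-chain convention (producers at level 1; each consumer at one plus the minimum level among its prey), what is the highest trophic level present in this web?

Producers (level 1): Coralline Algae, Turf Algae.
Following each consumer down to its lowest-level prey: Turf Algae → Zooplankton → Triggerfish (levels 1 through 3).
All prey of Triggerfish (Zooplankton 2, Parrotfish 2, Surgeonfish 2) are at level 2 or above, so Triggerfish is at level 1 + 2 = 3.
Every consumer has at least one prey at level 2 or below, so none exceeds level 3.

3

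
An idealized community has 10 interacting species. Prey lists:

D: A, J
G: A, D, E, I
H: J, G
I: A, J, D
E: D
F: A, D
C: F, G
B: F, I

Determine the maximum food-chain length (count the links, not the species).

One longest chain: A → D → E → G → H.
It has 5 species and 4 links.

4 links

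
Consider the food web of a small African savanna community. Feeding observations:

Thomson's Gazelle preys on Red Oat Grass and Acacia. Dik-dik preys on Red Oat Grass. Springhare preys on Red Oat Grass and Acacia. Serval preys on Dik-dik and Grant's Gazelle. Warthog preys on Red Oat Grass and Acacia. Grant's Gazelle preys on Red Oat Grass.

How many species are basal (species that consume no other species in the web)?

2

Basal species (no prey listed): Acacia, Red Oat Grass.
Count: 2.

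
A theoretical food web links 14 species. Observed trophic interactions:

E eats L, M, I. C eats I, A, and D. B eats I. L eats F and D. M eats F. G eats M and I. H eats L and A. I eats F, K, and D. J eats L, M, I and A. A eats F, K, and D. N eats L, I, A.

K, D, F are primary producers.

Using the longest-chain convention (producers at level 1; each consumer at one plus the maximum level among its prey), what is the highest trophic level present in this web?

3

Producers (level 1): K, D, F.
F → M → E gives E level 3.
No species has a prey at level 3, so no species reaches level 4.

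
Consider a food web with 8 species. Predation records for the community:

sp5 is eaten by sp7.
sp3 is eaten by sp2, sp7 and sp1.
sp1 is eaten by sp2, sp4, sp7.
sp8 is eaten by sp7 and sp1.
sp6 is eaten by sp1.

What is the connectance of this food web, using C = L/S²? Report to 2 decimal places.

C = 0.16

The web has S = 8 species and L = 10 feeding links.
C = L / S² = 10 / 64 = 0.1562 ≈ 0.16.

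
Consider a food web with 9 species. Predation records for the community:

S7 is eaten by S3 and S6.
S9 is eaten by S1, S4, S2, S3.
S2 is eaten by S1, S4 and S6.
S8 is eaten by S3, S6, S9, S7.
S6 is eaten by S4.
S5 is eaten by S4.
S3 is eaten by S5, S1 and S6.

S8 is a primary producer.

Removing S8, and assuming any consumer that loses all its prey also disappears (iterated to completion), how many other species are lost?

Remove S8.
Round 1: S7 (all prey gone), S9 (all prey gone) → extinct.
Round 2: S2 (all prey gone), S3 (all prey gone) → extinct.
Round 3: S5 (all prey gone), S6 (all prey gone), S1 (all prey gone) → extinct.
Round 4: S4 (all prey gone) → extinct.
No further losses. Total secondary extinctions: 8.

8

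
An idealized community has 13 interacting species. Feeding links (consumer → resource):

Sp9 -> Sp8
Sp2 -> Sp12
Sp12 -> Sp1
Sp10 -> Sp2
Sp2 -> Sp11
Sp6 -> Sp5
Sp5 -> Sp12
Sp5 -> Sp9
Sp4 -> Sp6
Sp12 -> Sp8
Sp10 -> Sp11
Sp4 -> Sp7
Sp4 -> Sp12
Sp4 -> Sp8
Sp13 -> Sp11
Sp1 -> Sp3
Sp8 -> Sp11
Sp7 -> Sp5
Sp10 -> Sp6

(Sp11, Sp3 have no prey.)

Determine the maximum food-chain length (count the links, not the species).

5 links

One longest chain: Sp3 → Sp1 → Sp12 → Sp5 → Sp6 → Sp10.
It has 6 species and 5 links.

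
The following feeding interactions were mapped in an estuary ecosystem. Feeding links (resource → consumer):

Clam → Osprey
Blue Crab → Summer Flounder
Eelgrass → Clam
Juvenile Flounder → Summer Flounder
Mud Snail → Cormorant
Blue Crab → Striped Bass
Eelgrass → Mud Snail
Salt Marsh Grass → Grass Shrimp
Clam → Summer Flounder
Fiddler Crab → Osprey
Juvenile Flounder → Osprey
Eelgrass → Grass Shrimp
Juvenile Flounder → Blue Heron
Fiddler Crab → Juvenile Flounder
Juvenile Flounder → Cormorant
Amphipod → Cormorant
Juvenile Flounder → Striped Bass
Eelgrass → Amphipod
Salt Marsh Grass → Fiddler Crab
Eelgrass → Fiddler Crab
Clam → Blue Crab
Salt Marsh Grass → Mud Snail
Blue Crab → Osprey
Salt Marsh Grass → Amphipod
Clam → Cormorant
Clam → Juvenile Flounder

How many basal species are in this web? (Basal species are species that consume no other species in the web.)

2

Basal species (no prey listed): Eelgrass, Salt Marsh Grass.
Count: 2.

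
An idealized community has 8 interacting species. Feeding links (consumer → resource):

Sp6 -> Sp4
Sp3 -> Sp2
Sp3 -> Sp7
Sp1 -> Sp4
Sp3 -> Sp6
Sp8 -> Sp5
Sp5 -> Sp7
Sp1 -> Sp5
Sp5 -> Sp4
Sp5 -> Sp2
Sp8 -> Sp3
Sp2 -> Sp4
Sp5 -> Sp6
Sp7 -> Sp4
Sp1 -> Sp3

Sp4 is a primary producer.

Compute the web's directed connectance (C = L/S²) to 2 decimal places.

C = 0.23

The web has S = 8 species and L = 15 feeding links.
C = L / S² = 15 / 64 = 0.2344 ≈ 0.23.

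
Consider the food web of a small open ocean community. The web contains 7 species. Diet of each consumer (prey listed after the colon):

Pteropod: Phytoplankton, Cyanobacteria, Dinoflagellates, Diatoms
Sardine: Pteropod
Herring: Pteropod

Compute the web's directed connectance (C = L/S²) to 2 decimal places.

C = 0.12

The web has S = 7 species and L = 6 feeding links.
C = L / S² = 6 / 49 = 0.1224 ≈ 0.12.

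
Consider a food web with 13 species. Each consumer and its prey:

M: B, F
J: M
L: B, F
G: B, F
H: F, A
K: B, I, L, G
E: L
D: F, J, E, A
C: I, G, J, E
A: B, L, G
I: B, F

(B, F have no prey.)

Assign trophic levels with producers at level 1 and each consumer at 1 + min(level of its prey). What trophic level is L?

B is a producer → level 1.
L eats B → level 2.

Trophic level 2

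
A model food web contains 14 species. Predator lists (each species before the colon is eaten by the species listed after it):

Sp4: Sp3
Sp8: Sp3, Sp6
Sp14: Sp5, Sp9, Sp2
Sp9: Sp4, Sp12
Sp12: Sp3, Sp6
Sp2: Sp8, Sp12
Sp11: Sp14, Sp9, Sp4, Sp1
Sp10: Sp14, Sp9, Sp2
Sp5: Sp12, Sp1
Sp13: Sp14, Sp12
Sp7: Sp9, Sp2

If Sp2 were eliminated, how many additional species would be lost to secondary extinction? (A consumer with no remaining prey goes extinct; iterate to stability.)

1

Remove Sp2.
Round 1: Sp8 (all prey gone) → extinct.
No further losses. Total secondary extinctions: 1.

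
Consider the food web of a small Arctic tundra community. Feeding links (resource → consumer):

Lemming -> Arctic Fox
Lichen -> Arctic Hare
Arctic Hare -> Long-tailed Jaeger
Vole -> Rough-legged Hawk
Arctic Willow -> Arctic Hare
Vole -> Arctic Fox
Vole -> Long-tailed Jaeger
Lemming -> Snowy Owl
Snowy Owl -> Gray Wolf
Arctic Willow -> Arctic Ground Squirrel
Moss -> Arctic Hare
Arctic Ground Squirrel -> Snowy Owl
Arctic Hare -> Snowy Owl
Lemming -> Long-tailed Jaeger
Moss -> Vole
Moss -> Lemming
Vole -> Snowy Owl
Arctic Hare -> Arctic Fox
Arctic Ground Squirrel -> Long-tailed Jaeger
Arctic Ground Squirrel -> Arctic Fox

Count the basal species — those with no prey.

3

Basal species (no prey listed): Lichen, Moss, Arctic Willow.
Count: 3.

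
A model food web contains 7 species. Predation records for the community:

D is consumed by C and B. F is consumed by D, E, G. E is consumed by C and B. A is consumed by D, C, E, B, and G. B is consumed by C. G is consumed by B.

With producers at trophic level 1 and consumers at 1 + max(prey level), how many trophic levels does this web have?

4

Producers (level 1): F, A.
F → E → B → C gives C level 4.
No species has a prey at level 4, so no species reaches level 5.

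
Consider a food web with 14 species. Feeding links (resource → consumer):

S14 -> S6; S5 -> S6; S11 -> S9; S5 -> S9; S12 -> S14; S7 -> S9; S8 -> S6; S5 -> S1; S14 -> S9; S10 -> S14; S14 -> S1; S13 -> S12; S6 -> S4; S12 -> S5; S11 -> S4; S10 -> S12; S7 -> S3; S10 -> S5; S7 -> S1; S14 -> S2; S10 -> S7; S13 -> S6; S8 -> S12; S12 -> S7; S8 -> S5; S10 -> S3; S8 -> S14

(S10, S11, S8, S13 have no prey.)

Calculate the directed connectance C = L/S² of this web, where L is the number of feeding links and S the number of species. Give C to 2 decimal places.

The web has S = 14 species and L = 27 feeding links.
C = L / S² = 27 / 196 = 0.1378 ≈ 0.14.

C = 0.14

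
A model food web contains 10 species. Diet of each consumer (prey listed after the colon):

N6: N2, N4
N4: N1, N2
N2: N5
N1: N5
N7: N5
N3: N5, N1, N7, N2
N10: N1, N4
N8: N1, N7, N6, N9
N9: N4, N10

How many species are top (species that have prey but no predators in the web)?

2

Top species (has prey, but nothing eats it): N3, N8.
Count: 2.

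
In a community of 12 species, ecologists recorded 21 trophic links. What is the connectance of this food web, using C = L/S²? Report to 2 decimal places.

The web has S = 12 species and L = 21 feeding links.
C = L / S² = 21 / 144 = 0.1458 ≈ 0.15.

C = 0.15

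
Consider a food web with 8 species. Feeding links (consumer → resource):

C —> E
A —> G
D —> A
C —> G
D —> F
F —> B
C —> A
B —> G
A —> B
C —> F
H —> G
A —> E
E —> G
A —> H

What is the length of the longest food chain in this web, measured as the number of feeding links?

One longest chain: G → H → A → D.
It has 4 species and 3 links.

3 links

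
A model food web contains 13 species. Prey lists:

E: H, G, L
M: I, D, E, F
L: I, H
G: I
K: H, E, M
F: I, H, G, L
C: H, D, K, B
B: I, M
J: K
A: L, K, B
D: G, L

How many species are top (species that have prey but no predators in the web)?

Top species (has prey, but nothing eats it): C, A, J.
Count: 3.

3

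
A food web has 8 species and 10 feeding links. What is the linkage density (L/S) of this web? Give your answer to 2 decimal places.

L/S = 1.25

There are L = 10 links among S = 8 species.
L/S = 10/8 = 1.2500 ≈ 1.25.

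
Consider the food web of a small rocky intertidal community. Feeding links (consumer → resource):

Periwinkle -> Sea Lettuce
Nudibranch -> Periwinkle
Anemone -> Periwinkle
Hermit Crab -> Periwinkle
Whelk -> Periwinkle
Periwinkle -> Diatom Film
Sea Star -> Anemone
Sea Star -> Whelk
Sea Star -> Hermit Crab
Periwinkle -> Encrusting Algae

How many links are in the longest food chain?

3 links

One longest chain: Diatom Film → Periwinkle → Anemone → Sea Star.
It has 4 species and 3 links.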